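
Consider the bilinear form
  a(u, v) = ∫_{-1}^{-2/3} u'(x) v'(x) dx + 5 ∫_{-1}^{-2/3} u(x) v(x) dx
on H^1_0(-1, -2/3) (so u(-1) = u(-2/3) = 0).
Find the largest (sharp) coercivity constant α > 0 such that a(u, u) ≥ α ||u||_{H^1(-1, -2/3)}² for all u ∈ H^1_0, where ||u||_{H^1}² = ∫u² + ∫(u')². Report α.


α = 1

Coercivity of a(·,·) on H^1_0(-1, -2/3) means a(u, u) ≥ α ||u||_{H^1}² for every u ∈ H^1_0.
The interval has length L = 1/3, and Poincaré/coercivity depend only on L. Here a(u, u) = ∫(u')² + (5)·∫u².
Here c = 5 ≥ 1, so a(u,u) = ∫(u')² + c∫u² ≥ ∫(u')² + ∫u² = ||u||_{H^1}², i.e. α = 1 works. No larger α is possible: a(u,u) ≥ α||u||_{H^1}² means (1−α)∫(u')² ≥ (α−c)∫u², and for the modes u_n = sin(nπ(x−x₀)/L) (x₀ the left endpoint) one has ∫u_n²/∫(u_n')² = (L/(nπ))² → 0, so a(u_n,u_n)/||u_n||_{H^1}² → 1. Hence the optimal constant is α = 1.
Therefore α = 1.


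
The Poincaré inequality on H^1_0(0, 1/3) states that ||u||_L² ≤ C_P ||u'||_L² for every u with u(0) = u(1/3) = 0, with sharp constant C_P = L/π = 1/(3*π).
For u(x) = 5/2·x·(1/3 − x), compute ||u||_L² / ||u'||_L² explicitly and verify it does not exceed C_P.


||u||_L² / ||u'||_L² = sqrt(10)/30 < C_P = 1/(3*π).

u(x) = 5/2·x·(1/3 − x), so u'(x) = 5/6 - 5*x.
u(x) = 5/2·x·(1/3 − x) vanishes at x = 0 and x = 1/3, so u ∈ H^1_0(0, 1/3). Differentiate via the product rule and integrate the resulting polynomials term by term.
  ∫_0^1/3 u² dx = ∫_0^1/3 (25*x^4/4 - 25*x^3/6 + 25*x^2/36) dx. Term by term:
    ∫_0^1/3 25*x^4/4 dx = 5/972;  ∫_0^1/3 -25*x^3/6 dx = -25/1944;  ∫_0^1/3 25*x^2/36 dx = 25/2916.
  Sum: 5/972 − 25/1944 + 25/2916 = 5/5832.
  ∫_0^1/3 (u')² dx = ∫_0^1/3 (25*x^2 - 25*x/3 + 25/36) dx. Term by term:
    ∫_0^1/3 25*x^2 dx = 25/81;  ∫_0^1/3 -25*x/3 dx = -25/54;  ∫_0^1/3 25/36 dx = 25/108.
  Sum: 25/81 − 25/54 + 25/108 = 25/324.
∫_0^1/3 u² dx = 5/5832, so ||u||_L² = sqrt(10)/108.
∫_0^1/3 (u')² dx = 25/324, so ||u'||_L² = 5/18.
Ratio ||u||_L² / ||u'||_L² = sqrt(10)/30.
Sharp Poincaré constant on H^1_0(0, 1/3) is C_P = L/π = 1/(3*π), achieved by sin(3*π·x).
A polynomial bump cannot attain the sharp Poincaré constant (only the first sine eigenfunction does), so the ratio is strictly less than C_P, consistent with ||u||_L² ≤ C_P ||u'||_L².


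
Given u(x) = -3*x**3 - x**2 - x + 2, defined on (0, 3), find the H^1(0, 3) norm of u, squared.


||u||_{H^1}^2 = 597111/70

The H^1 norm (squared) on an interval (0, L) is
  ||u||_{H^1}^2 = ∫_0^L u(x)^2 dx + ∫_0^L u'(x)^2 dx.
Compute u'(x) = -9*x**2 - 2*x - 1.
Then u(x)^2 = 9*x**6 + 6*x**5 + 7*x**4 - 10*x**3 - 3*x**2 - 4*x + 4 and u'(x)^2 = 81*x**4 + 36*x**3 + 22*x**2 + 4*x + 1.
Integrate each monomial from 0 to 3 using ∫_0^3 c·x^n dx = c·3^(n+1)/(n+1):
  ∫_0^3 u(x)^2 dx = ∫_0^3 (9*x^6 + 6*x^5 + 7*x^4 - 10*x^3 - 3*x^2 - 4*x + 4) dx. Term by term:
    ∫_0^3 9*x^6 dx = 19683/7;  ∫_0^3 6*x^5 dx = 729;  ∫_0^3 7*x^4 dx = 1701/5;
    ∫_0^3 -10*x^3 dx = -405/2;  ∫_0^3 -3*x^2 dx = -27;  ∫_0^3 -4*x dx = -18;
    ∫_0^3 4 dx = 12.
  Sum: 19683/7 + 729 + 1701/5 − 405/2 − 27 − 18 + 12 = 255189/70.
  ∫_0^3 u'(x)^2 dx = ∫_0^3 (81*x^4 + 36*x^3 + 22*x^2 + 4*x + 1) dx. Term by term:
    ∫_0^3 81*x^4 dx = 19683/5;  ∫_0^3 36*x^3 dx = 729;  ∫_0^3 22*x^2 dx = 198;
    ∫_0^3 4*x dx = 18;  ∫_0^3 1 dx = 3.
  Sum: 19683/5 + 729 + 198 + 18 + 3 = 24423/5.
Adding: ||u||_{H^1}^2 = 255189/70 + 24423/5 = 597111/70.


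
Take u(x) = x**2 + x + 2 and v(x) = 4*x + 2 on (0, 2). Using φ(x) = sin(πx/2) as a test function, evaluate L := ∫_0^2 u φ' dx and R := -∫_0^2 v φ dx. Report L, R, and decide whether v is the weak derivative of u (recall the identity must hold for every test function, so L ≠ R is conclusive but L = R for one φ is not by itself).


LHS = -12/π, RHS = -24/π. No, v is not the weak derivative of u.

u(x) = x**2 + x + 2, classical derivative u'(x) = 2*x + 1.
φ(x) = sin(πx/2), so φ'(x) = π*cos(π*x/2)/2.
Note φ(0) = φ(2) = 0, so the boundary term u·φ vanishes.
LHS = ∫_0^2 u(x) φ'(x) dx = ∫_0^2 (π*x^2*cos(π*x/2)/2 + π*x*cos(π*x/2)/2 + π*cos(π*x/2)) dx. Term by term:
  ∫_0^2 π*cos(π*x/2) dx = 0;  ∫_0^2 π*x*cos(π*x/2)/2 dx = -4/π;  ∫_0^2 π*x^2*cos(π*x/2)/2 dx = -8/π.
Sum: 0 − 4/π − 8/π = -12/π.
So LHS = -12/π.
∫_0^2 v(x) φ(x) dx = ∫_0^2 (4*x*sin(π*x/2) + 2*sin(π*x/2)) dx. Term by term:
  ∫_0^2 2*sin(π*x/2) dx = 8/π;  ∫_0^2 4*x*sin(π*x/2) dx = 16/π.
Sum: 8/π + 16/π = 24/π.
So RHS = -∫_0^2 v(x) φ(x) dx = -24/π.
LHS − RHS = 12/π ≠ 0, so the identity fails.
(For a valid weak derivative the identity must hold for EVERY test function, in particular this one. The failure shows v is NOT the weak derivative of u.)
Correct weak derivative would be u'(x) = 2*x + 1.


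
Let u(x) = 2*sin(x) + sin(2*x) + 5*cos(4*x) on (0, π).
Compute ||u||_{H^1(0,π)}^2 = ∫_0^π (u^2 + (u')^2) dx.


||u||_{H^1(0,π)}^2 = -136/3 + 219*π

u'(x) = -20*sin(4*x) + 2*cos(x) + 2*cos(2*x).
Expand u² and (u')² and integrate term by term on (0, π), using: for integers n ≥ 1, ∫_0^π sin²(nx) dx = ∫_0^π cos²(nx) dx = π/2; for n ≠ n', ∫_0^π sin(nx)sin(n'x) dx = ∫_0^π cos(nx)cos(n'x) dx = 0; and by product-to-sum, ∫_0^π sin(nx)cos(n'x) dx = ½∫_0^π [sin((n+n')x) + sin((n−n')x)] dx, which is 0 when n+n' is even and 2n/(n²−n'²) when n+n' is odd (it need not vanish on (0, π)).
  u² squared terms: (2)²·∫sin(x)² dx = 4·π/2 = 2*π;  (5)²·∫cos(4x)² dx = 25·π/2 = 25*π/2;  (1)²·∫sin(2x)² dx = 1·π/2 = π/2.
  u² cross terms: 2·(2)·(5)·∫sin(x)·cos(4x) dx = 20·(-2/15) = -8/3;  2·(2)·(1)·∫sin(x)·sin(2x) dx = 4·(0) = 0;  2·(5)·(1)·∫cos(4x)·sin(2x) dx = 10·(0) = 0.
  So ∫_0^π u² dx = 2*π + 25*π/2 + π/2 − 8/3 + 0 + 0 = -8/3 + 15*π.
  (u')² squared terms: (-20)²·∫sin(4x)² dx = 400·π/2 = 200*π;  (2)²·∫cos(x)² dx = 4·π/2 = 2*π;  (2)²·∫cos(2x)² dx = 4·π/2 = 2*π.
  (u')² cross terms: 2·(-20)·(2)·∫sin(4x)·cos(x) dx = -80·(8/15) = -128/3;  2·(-20)·(2)·∫sin(4x)·cos(2x) dx = -80·(0) = 0;  2·(2)·(2)·∫cos(x)·cos(2x) dx = 8·(0) = 0.
  So ∫_0^π (u')² dx = 200*π + 2*π + 2*π − 128/3 + 0 + 0 = -128/3 + 204*π.
||u||_{H^1}^2 = (-8/3 + 15*π) + (-128/3 + 204*π) = -136/3 + 219*π.


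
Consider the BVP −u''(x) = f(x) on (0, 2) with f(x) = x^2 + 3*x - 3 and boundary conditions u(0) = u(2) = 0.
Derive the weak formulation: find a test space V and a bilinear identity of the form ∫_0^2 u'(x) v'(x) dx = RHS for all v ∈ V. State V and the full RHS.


V = H^1_0(0, 2) (so v(0) = v(2) = 0); weak form: ∫_0^2 u'v' dx = ∫_0^2 (x^2 + 3*x - 3) v dx for all v ∈ V.

Multiply both sides by a test function v and integrate from 0 to 2:
  ∫_0^2 −u''(x) v(x) dx = ∫_0^2 f(x) v(x) dx.
Integrate the LHS by parts once:
  ∫_0^2 −u'' v dx = −[u'(x) v(x)]_0^2 + ∫_0^2 u'(x) v'(x) dx.
Thus ∫_0^2 u'(x) v'(x) dx = ∫_0^2 f(x) v(x) dx + [u'(x) v(x)]_0^2.
Choose V so that boundary terms are either known or forced to vanish.
u is Dirichlet: u(0) = u(2) = 0. Let V = H^1_0(0, 2); then v(0) = v(2) = 0, and [u' v]_0^2 = 0.
Weak formulation: find u (satisfying any essential BC) such that ∫_0^2 u'(x) v'(x) dx = ∫_0^2 f v dx for all v ∈ V.
Substituting f(x) = x^2 + 3*x - 3, the right-hand side is ∫_0^2 (x^2 + 3*x - 3) v dx.


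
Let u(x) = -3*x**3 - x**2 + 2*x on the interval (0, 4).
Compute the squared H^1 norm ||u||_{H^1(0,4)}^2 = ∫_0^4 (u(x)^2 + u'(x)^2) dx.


||u||_{H^1}^2 = 858896/21

The H^1 norm (squared) on an interval (0, L) is
  ||u||_{H^1}^2 = ∫_0^L u(x)^2 dx + ∫_0^L u'(x)^2 dx.
Compute u'(x) = -9*x**2 - 2*x + 2.
Then u(x)^2 = 9*x**6 + 6*x**5 - 11*x**4 - 4*x**3 + 4*x**2 and u'(x)^2 = 81*x**4 + 36*x**3 - 32*x**2 - 8*x + 4.
Integrate each monomial from 0 to 4 using ∫_0^4 c·x^n dx = c·4^(n+1)/(n+1):
  ∫_0^4 u(x)^2 dx = ∫_0^4 (9*x^6 + 6*x^5 - 11*x^4 - 4*x^3 + 4*x^2) dx. Term by term:
    ∫_0^4 9*x^6 dx = 147456/7;  ∫_0^4 6*x^5 dx = 4096;  ∫_0^4 -11*x^4 dx = -11264/5;
    ∫_0^4 -4*x^3 dx = -256;  ∫_0^4 4*x^2 dx = 256/3.
  Sum: 147456/7 + 4096 − 11264/5 − 256 + 256/3 = 2387456/105.
  ∫_0^4 u'(x)^2 dx = ∫_0^4 (81*x^4 + 36*x^3 - 32*x^2 - 8*x + 4) dx. Term by term:
    ∫_0^4 81*x^4 dx = 82944/5;  ∫_0^4 36*x^3 dx = 2304;  ∫_0^4 -32*x^2 dx = -2048/3;
    ∫_0^4 -8*x dx = -64;  ∫_0^4 4 dx = 16.
  Sum: 82944/5 + 2304 − 2048/3 − 64 + 16 = 272432/15.
Adding: ||u||_{H^1}^2 = 2387456/105 + 272432/15 = 858896/21.


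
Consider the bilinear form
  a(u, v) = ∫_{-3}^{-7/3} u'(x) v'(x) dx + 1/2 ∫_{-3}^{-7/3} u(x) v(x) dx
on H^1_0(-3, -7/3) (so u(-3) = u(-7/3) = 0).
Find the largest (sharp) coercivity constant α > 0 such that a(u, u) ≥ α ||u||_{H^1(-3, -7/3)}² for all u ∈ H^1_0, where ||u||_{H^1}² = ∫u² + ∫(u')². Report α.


α = (2 + 9*π^2)/(4 + 9*π^2)

Coercivity of a(·,·) on H^1_0(-3, -7/3) means a(u, u) ≥ α ||u||_{H^1}² for every u ∈ H^1_0.
The interval has length L = 2/3, and Poincaré/coercivity depend only on L. Here a(u, u) = ∫(u')² + (1/2)·∫u².
Here 0 < c = 1/2 < 1. The condition a(u,u) ≥ α||u||_{H^1}² reads (1−α)∫(u')² ≥ (α−c)∫u². Any admissible α is ≤ 1 (rapidly oscillating u have ∫u²/∫(u')² → 0), and α = 1 would force 0 ≥ (1−c)∫u², impossible since c < 1; so 1−α > 0. By the sharp Poincaré inequality on H^1_0 of an interval of length L, ∫(u')² ≥ (π/L)²∫u² with equality for the first sine mode sin(π(x−x₀)/L) (x₀ the left endpoint), so the inequality holds for all u iff (1−α)(π/L)² ≥ α − c, i.e. α ≤ ((π/L)² + c)/((π/L)² + 1) = (1 + c(L/π)²)/(1 + (L/π)²). With (π/L)² = 9*π^2/4 and c = 1/2, the largest admissible constant is α = ((π/L)² + c)/((π/L)² + 1).
Simplifying, α = (2 + 9*π^2)/(4 + 9*π^2).


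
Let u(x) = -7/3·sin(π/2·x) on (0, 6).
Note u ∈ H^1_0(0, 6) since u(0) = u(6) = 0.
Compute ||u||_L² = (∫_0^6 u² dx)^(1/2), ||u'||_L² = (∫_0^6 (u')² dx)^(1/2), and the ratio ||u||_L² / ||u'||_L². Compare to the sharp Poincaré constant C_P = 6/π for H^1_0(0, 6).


||u||_L² / ||u'||_L² = 2/π < C_P = 6/π.

u(x) = -7/3·sin(π/2·x), so u'(x) = -7*π*cos(π*x/2)/6.
Writing u(x) = A·sin(kπx/L) with A = -7/3 and k = 3, use ∫_0^L sin²(kπx/L) dx = L/2 and ∫_0^L cos²(kπx/L) dx = L/2.
u² = 49/9·sin²(π/2·x) and (u')² = 49*π^2/36·cos²(π/2·x), and each of sin², cos² integrates to L/2 = 3 over (0, 6).
∫_0^6 u² dx = 49/3, so ||u||_L² = 7*sqrt(3)/3.
∫_0^6 (u')² dx = 49*π^2/12, so ||u'||_L² = 7*sqrt(3)*π/6.
Ratio ||u||_L² / ||u'||_L² = 2/π.
Sharp Poincaré constant on H^1_0(0, 6) is C_P = L/π = 6/π, achieved by sin(π/6·x).
This is the k = 3 harmonic; the ratio L/(kπ) is strictly less than C_P = L/π, consistent with the sharp inequality ||u||_L² ≤ C_P ||u'||_L².


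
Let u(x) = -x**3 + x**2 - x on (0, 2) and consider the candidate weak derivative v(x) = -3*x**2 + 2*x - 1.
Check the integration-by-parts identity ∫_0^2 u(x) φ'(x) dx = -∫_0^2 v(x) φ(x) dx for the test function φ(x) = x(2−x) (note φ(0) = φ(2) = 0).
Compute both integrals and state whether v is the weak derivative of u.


LHS = 52/15, RHS = 52/15. Yes, v = u' weakly.

u(x) = -x**3 + x**2 - x, classical derivative u'(x) = -3*x**2 + 2*x - 1.
φ(x) = x(2−x), so φ'(x) = 2 - 2*x.
Note φ(0) = φ(2) = 0, so the boundary term u·φ vanishes.
LHS = ∫_0^2 u(x) φ'(x) dx = ∫_0^2 (2*x^4 - 4*x^3 + 4*x^2 - 2*x) dx. Term by term:
  ∫_0^2 2*x^4 dx = 64/5;  ∫_0^2 -4*x^3 dx = -16;  ∫_0^2 4*x^2 dx = 32/3;
  ∫_0^2 -2*x dx = -4.
Sum: 64/5 − 16 + 32/3 − 4 = 52/15.
So LHS = 52/15.
∫_0^2 v(x) φ(x) dx = ∫_0^2 (3*x^4 - 8*x^3 + 5*x^2 - 2*x) dx. Term by term:
  ∫_0^2 3*x^4 dx = 96/5;  ∫_0^2 -8*x^3 dx = -32;  ∫_0^2 5*x^2 dx = 40/3;
  ∫_0^2 -2*x dx = -4.
Sum: 96/5 − 32 + 40/3 − 4 = -52/15.
So RHS = -∫_0^2 v(x) φ(x) dx = 52/15.
LHS = RHS, so the identity holds for this test φ.
Moreover u is smooth here and v(x) = u'(x) = -3*x**2 + 2*x - 1 pointwise, so the identity holds for every test function. Hence v is the weak derivative of u.


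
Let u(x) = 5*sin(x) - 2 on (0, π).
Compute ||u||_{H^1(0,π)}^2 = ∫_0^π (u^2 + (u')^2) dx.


||u||_{H^1(0,π)}^2 = -40 + 29*π

u'(x) = 5*cos(x).
Expand u² and (u')² and integrate term by term on (0, π), using: for integers n ≥ 1, ∫_0^π sin²(nx) dx = ∫_0^π cos²(nx) dx = π/2; for n ≠ n', ∫_0^π sin(nx)sin(n'x) dx = ∫_0^π cos(nx)cos(n'x) dx = 0; and by product-to-sum, ∫_0^π sin(nx)cos(n'x) dx = ½∫_0^π [sin((n+n')x) + sin((n−n')x)] dx, which is 0 when n+n' is even and 2n/(n²−n'²) when n+n' is odd (it need not vanish on (0, π)). For the constant mode: ∫_0^π 1 dx = π, ∫_0^π cos(nx) dx = 0, ∫_0^π sin(nx) dx = (1−(−1)^n)/n.
  u² squared terms: (-2)²·∫1 dx = 4·π = 4*π;  (5)²·∫sin(x)² dx = 25·π/2 = 25*π/2.
  u² cross terms: 2·(-2)·(5)·∫1·sin(x) dx = -20·(2) = -40.
  So ∫_0^π u² dx = 4*π + 25*π/2 − 40 = -40 + 33*π/2.
  (u')² squared terms: (5)²·∫cos(x)² dx = 25·π/2 = 25*π/2.
  So ∫_0^π (u')² dx = 25*π/2.
||u||_{H^1}^2 = (-40 + 33*π/2) + (25*π/2) = -40 + 29*π.


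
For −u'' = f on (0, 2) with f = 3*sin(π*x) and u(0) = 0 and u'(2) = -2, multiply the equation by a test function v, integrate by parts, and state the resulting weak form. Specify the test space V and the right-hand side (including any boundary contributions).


V = {v ∈ H^1(0, 2) : v(0) = 0} (test functions vanish at x = 0 where u is specified); weak form: ∫_0^2 u'v' dx = ∫_0^2 (3*sin(π*x)) v dx − 2·v(2) for all v ∈ V.

Multiply both sides by a test function v and integrate from 0 to 2:
  ∫_0^2 −u''(x) v(x) dx = ∫_0^2 f(x) v(x) dx.
Integrate the LHS by parts once:
  ∫_0^2 −u'' v dx = −[u'(x) v(x)]_0^2 + ∫_0^2 u'(x) v'(x) dx.
Thus ∫_0^2 u'(x) v'(x) dx = ∫_0^2 f(x) v(x) dx + [u'(x) v(x)]_0^2.
Choose V so that boundary terms are either known or forced to vanish.
Mixed BC: u(0) = 0 (Dirichlet) and u'(2) = -2 (Neumann). Define V = {v ∈ H^1(0, 2) : v(0) = 0}. Then [u' v]_0^2 = u'(2)·v(2) − u'(0)·0 = − 2·v(2).
Weak formulation: find u (satisfying any essential BC) such that ∫_0^2 u'(x) v'(x) dx = ∫_0^2 f v dx − 2·v(2) for all v ∈ V (Dirichlet at 0 absorbed into V; Neumann datum at x = 2 contributes the boundary term).
Substituting f(x) = 3*sin(π*x), the right-hand side is ∫_0^2 (3*sin(π*x)) v dx − 2·v(2).


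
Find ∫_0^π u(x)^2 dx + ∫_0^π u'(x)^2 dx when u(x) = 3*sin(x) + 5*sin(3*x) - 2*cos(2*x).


||u||_{H^1(0,π)}^2 = -80 + 144*π

u'(x) = 4*sin(2*x) + 3*cos(x) + 15*cos(3*x).
Expand u² and (u')² and integrate term by term on (0, π), using: for integers n ≥ 1, ∫_0^π sin²(nx) dx = ∫_0^π cos²(nx) dx = π/2; for n ≠ n', ∫_0^π sin(nx)sin(n'x) dx = ∫_0^π cos(nx)cos(n'x) dx = 0; and by product-to-sum, ∫_0^π sin(nx)cos(n'x) dx = ½∫_0^π [sin((n+n')x) + sin((n−n')x)] dx, which is 0 when n+n' is even and 2n/(n²−n'²) when n+n' is odd (it need not vanish on (0, π)).
  u² squared terms: (-2)²·∫cos(2x)² dx = 4·π/2 = 2*π;  (3)²·∫sin(x)² dx = 9·π/2 = 9*π/2;  (5)²·∫sin(3x)² dx = 25·π/2 = 25*π/2.
  u² cross terms: 2·(-2)·(3)·∫cos(2x)·sin(x) dx = -12·(-2/3) = 8;  2·(-2)·(5)·∫cos(2x)·sin(3x) dx = -20·(6/5) = -24;  2·(3)·(5)·∫sin(x)·sin(3x) dx = 30·(0) = 0.
  So ∫_0^π u² dx = 2*π + 9*π/2 + 25*π/2 + 8 − 24 + 0 = -16 + 19*π.
  (u')² squared terms: (3)²·∫cos(x)² dx = 9·π/2 = 9*π/2;  (4)²·∫sin(2x)² dx = 16·π/2 = 8*π;  (15)²·∫cos(3x)² dx = 225·π/2 = 225*π/2.
  (u')² cross terms: 2·(3)·(4)·∫cos(x)·sin(2x) dx = 24·(4/3) = 32;  2·(3)·(15)·∫cos(x)·cos(3x) dx = 90·(0) = 0;  2·(4)·(15)·∫sin(2x)·cos(3x) dx = 120·(-4/5) = -96.
  So ∫_0^π (u')² dx = 9*π/2 + 8*π + 225*π/2 + 32 + 0 − 96 = -64 + 125*π.
||u||_{H^1}^2 = (-16 + 19*π) + (-64 + 125*π) = -80 + 144*π.


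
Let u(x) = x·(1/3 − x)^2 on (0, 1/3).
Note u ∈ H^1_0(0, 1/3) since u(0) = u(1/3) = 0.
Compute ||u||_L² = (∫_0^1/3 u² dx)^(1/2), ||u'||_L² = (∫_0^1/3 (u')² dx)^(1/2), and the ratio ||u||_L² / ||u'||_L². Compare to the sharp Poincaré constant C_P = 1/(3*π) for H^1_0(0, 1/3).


||u||_L² / ||u'||_L² = sqrt(14)/42 < C_P = 1/(3*π).

u(x) = x·(1/3 − x)^2, so u'(x) = (3*x - 1)*(9*x - 1)/9.
u(x) = x·(1/3 − x)^2 vanishes at x = 0 and x = 1/3, so u ∈ H^1_0(0, 1/3). Differentiate via the product rule and integrate the resulting polynomials term by term.
  ∫_0^1/3 u² dx = ∫_0^1/3 (x^6 - 4*x^5/3 + 2*x^4/3 - 4*x^3/27 + x^2/81) dx. Term by term:
    ∫_0^1/3 x^6 dx = 1/15309;  ∫_0^1/3 -4*x^5/3 dx = -2/6561;  ∫_0^1/3 2*x^4/3 dx = 2/3645;
    ∫_0^1/3 -4*x^3/27 dx = -1/2187;  ∫_0^1/3 x^2/81 dx = 1/6561.
  Sum: 1/15309 − 2/6561 + 2/3645 − 1/2187 + 1/6561 = 1/229635.
  ∫_0^1/3 (u')² dx = ∫_0^1/3 (9*x^4 - 8*x^3 + 22*x^2/9 - 8*x/27 + 1/81) dx. Term by term:
    ∫_0^1/3 9*x^4 dx = 1/135;  ∫_0^1/3 -8*x^3 dx = -2/81;  ∫_0^1/3 22*x^2/9 dx = 22/729;
    ∫_0^1/3 -8*x/27 dx = -4/243;  ∫_0^1/3 1/81 dx = 1/243.
  Sum: 1/135 − 2/81 + 22/729 − 4/243 + 1/243 = 2/3645.
∫_0^1/3 u² dx = 1/229635, so ||u||_L² = sqrt(35)/2835.
∫_0^1/3 (u')² dx = 2/3645, so ||u'||_L² = sqrt(10)/135.
Ratio ||u||_L² / ||u'||_L² = sqrt(14)/42.
Sharp Poincaré constant on H^1_0(0, 1/3) is C_P = L/π = 1/(3*π), achieved by sin(3*π·x).
A polynomial bump cannot attain the sharp Poincaré constant (only the first sine eigenfunction does), so the ratio is strictly less than C_P, consistent with ||u||_L² ≤ C_P ||u'||_L².


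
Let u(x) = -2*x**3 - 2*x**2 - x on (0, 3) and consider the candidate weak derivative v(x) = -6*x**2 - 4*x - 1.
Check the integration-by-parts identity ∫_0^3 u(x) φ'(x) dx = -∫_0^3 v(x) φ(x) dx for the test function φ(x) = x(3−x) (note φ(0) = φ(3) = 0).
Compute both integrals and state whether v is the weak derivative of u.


LHS = 522/5, RHS = 522/5. Yes, v = u' weakly.

u(x) = -2*x**3 - 2*x**2 - x, classical derivative u'(x) = -6*x**2 - 4*x - 1.
φ(x) = x(3−x), so φ'(x) = 3 - 2*x.
Note φ(0) = φ(3) = 0, so the boundary term u·φ vanishes.
LHS = ∫_0^3 u(x) φ'(x) dx = ∫_0^3 (4*x^4 - 2*x^3 - 4*x^2 - 3*x) dx. Term by term:
  ∫_0^3 4*x^4 dx = 972/5;  ∫_0^3 -2*x^3 dx = -81/2;  ∫_0^3 -4*x^2 dx = -36;
  ∫_0^3 -3*x dx = -27/2.
Sum: 972/5 − 81/2 − 36 − 27/2 = 522/5.
So LHS = 522/5.
∫_0^3 v(x) φ(x) dx = ∫_0^3 (6*x^4 - 14*x^3 - 11*x^2 - 3*x) dx. Term by term:
  ∫_0^3 6*x^4 dx = 1458/5;  ∫_0^3 -14*x^3 dx = -567/2;  ∫_0^3 -11*x^2 dx = -99;
  ∫_0^3 -3*x dx = -27/2.
Sum: 1458/5 − 567/2 − 99 − 27/2 = -522/5.
So RHS = -∫_0^3 v(x) φ(x) dx = 522/5.
LHS = RHS, so the identity holds for this test φ.
Moreover u is smooth here and v(x) = u'(x) = -6*x**2 - 4*x - 1 pointwise, so the identity holds for every test function. Hence v is the weak derivative of u.


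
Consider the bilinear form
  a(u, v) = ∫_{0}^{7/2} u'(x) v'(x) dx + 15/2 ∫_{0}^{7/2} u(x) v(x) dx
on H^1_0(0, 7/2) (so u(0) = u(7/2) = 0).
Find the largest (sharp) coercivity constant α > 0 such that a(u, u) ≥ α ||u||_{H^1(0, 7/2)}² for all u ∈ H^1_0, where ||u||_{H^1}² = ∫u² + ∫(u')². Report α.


α = 1

Coercivity of a(·,·) on H^1_0(0, 7/2) means a(u, u) ≥ α ||u||_{H^1}² for every u ∈ H^1_0.
The interval has length L = 7/2, and Poincaré/coercivity depend only on L. Here a(u, u) = ∫(u')² + (15/2)·∫u².
Here c = 15/2 ≥ 1, so a(u,u) = ∫(u')² + c∫u² ≥ ∫(u')² + ∫u² = ||u||_{H^1}², i.e. α = 1 works. No larger α is possible: a(u,u) ≥ α||u||_{H^1}² means (1−α)∫(u')² ≥ (α−c)∫u², and for the modes u_n = sin(nπ(x−x₀)/L) (x₀ the left endpoint) one has ∫u_n²/∫(u_n')² = (L/(nπ))² → 0, so a(u_n,u_n)/||u_n||_{H^1}² → 1. Hence the optimal constant is α = 1.
Therefore α = 1.


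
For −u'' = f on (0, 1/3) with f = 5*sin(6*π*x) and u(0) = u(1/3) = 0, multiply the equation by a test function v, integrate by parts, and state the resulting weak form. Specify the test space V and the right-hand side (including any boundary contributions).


V = H^1_0(0, 1/3) (so v(0) = v(1/3) = 0); weak form: ∫_0^1/3 u'v' dx = ∫_0^1/3 (5*sin(6*π*x)) v dx for all v ∈ V.

Multiply both sides by a test function v and integrate from 0 to 1/3:
  ∫_0^1/3 −u''(x) v(x) dx = ∫_0^1/3 f(x) v(x) dx.
Integrate the LHS by parts once:
  ∫_0^1/3 −u'' v dx = −[u'(x) v(x)]_0^1/3 + ∫_0^1/3 u'(x) v'(x) dx.
Thus ∫_0^1/3 u'(x) v'(x) dx = ∫_0^1/3 f(x) v(x) dx + [u'(x) v(x)]_0^1/3.
Choose V so that boundary terms are either known or forced to vanish.
u is Dirichlet: u(0) = u(1/3) = 0. Let V = H^1_0(0, 1/3); then v(0) = v(1/3) = 0, and [u' v]_0^1/3 = 0.
Weak formulation: find u (satisfying any essential BC) such that ∫_0^1/3 u'(x) v'(x) dx = ∫_0^1/3 f v dx for all v ∈ V.
Substituting f(x) = 5*sin(6*π*x), the right-hand side is ∫_0^1/3 (5*sin(6*π*x)) v dx.


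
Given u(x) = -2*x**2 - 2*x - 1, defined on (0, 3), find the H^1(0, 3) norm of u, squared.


||u||_{H^1}^2 = 3387/5

The H^1 norm (squared) on an interval (0, L) is
  ||u||_{H^1}^2 = ∫_0^L u(x)^2 dx + ∫_0^L u'(x)^2 dx.
Compute u'(x) = -4*x - 2.
Then u(x)^2 = 4*x**4 + 8*x**3 + 8*x**2 + 4*x + 1 and u'(x)^2 = 16*x**2 + 16*x + 4.
Integrate each monomial from 0 to 3 using ∫_0^3 c·x^n dx = c·3^(n+1)/(n+1):
  ∫_0^3 u(x)^2 dx = ∫_0^3 (4*x^4 + 8*x^3 + 8*x^2 + 4*x + 1) dx. Term by term:
    ∫_0^3 4*x^4 dx = 972/5;  ∫_0^3 8*x^3 dx = 162;  ∫_0^3 8*x^2 dx = 72;
    ∫_0^3 4*x dx = 18;  ∫_0^3 1 dx = 3.
  Sum: 972/5 + 162 + 72 + 18 + 3 = 2247/5.
  ∫_0^3 u'(x)^2 dx = ∫_0^3 (16*x^2 + 16*x + 4) dx. Term by term:
    ∫_0^3 16*x^2 dx = 144;  ∫_0^3 16*x dx = 72;  ∫_0^3 4 dx = 12.
  Sum: 144 + 72 + 12 = 228.
Adding: ||u||_{H^1}^2 = 2247/5 + 228 = 3387/5.


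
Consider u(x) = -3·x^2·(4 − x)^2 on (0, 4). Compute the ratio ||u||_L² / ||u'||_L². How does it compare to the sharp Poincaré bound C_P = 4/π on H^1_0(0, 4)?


||u||_L² / ||u'||_L² = 2*sqrt(3)/3 < C_P = 4/π.

u(x) = -3·x^2·(4 − x)^2, so u'(x) = 12*x*(-x^2 + 6*x - 8).
u(x) = -3·x^2·(4 − x)^2 vanishes at x = 0 and x = 4, so u ∈ H^1_0(0, 4). Differentiate via the product rule and integrate the resulting polynomials term by term.
  ∫_0^4 u² dx = ∫_0^4 (9*x^8 - 144*x^7 + 864*x^6 - 2304*x^5 + 2304*x^4) dx. Term by term:
    ∫_0^4 9*x^8 dx = 262144;  ∫_0^4 -144*x^7 dx = -1179648;  ∫_0^4 864*x^6 dx = 14155776/7;
    ∫_0^4 -2304*x^5 dx = -1572864;  ∫_0^4 2304*x^4 dx = 2359296/5.
  Sum: 262144 − 1179648 + 14155776/7 − 1572864 + 2359296/5 = 131072/35.
  ∫_0^4 (u')² dx = ∫_0^4 (144*x^6 - 1728*x^5 + 7488*x^4 - 13824*x^3 + 9216*x^2) dx. Term by term:
    ∫_0^4 144*x^6 dx = 2359296/7;  ∫_0^4 -1728*x^5 dx = -1179648;  ∫_0^4 7488*x^4 dx = 7667712/5;
    ∫_0^4 -13824*x^3 dx = -884736;  ∫_0^4 9216*x^2 dx = 196608.
  Sum: 2359296/7 − 1179648 + 7667712/5 − 884736 + 196608 = 98304/35.
∫_0^4 u² dx = 131072/35, so ||u||_L² = 256*sqrt(70)/35.
∫_0^4 (u')² dx = 98304/35, so ||u'||_L² = 128*sqrt(210)/35.
Ratio ||u||_L² / ||u'||_L² = 2*sqrt(3)/3.
Sharp Poincaré constant on H^1_0(0, 4) is C_P = L/π = 4/π, achieved by sin(π/4·x).
A polynomial bump cannot attain the sharp Poincaré constant (only the first sine eigenfunction does), so the ratio is strictly less than C_P, consistent with ||u||_L² ≤ C_P ||u'||_L².


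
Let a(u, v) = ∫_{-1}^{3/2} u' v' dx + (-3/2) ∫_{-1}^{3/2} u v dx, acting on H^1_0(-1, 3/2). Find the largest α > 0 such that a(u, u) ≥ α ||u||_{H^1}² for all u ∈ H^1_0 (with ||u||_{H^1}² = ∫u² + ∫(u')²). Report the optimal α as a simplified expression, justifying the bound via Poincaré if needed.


α = (-75 + 8*π^2)/(2*(25 + 4*π^2))

Coercivity of a(·,·) on H^1_0(-1, 3/2) means a(u, u) ≥ α ||u||_{H^1}² for every u ∈ H^1_0.
The interval has length L = 5/2, and Poincaré/coercivity depend only on L. Here a(u, u) = ∫(u')² + (-3/2)·∫u².
Here c = -3/2 < 0 with |c| < (π/L)² = 4*π^2/25, so coercivity still holds. The condition a(u,u) ≥ α||u||_{H^1}² reads (1−α)∫(u')² ≥ (α−c)∫u². Any admissible α is ≤ 1 (rapidly oscillating u have ∫u²/∫(u')² → 0), and α = 1 would force 0 ≥ (1−c)∫u², impossible since c < 1; so 1−α > 0. By the sharp Poincaré inequality on H^1_0 of an interval of length L, ∫(u')² ≥ (π/L)²∫u² with equality for the first sine mode sin(π(x−x₀)/L) (x₀ the left endpoint), so the inequality holds for all u iff (1−α)(π/L)² ≥ α − c, i.e. α ≤ ((π/L)² + c)/((π/L)² + 1) = (1 + c(L/π)²)/(1 + (L/π)²). (Direct route, valid since c ≤ 0: Poincaré gives c∫u² ≥ c(L/π)²∫(u')², so a(u,u) ≥ (1 + c(L/π)²)∫(u')², while ||u||_{H^1}² ≤ (1 + (L/π)²)∫(u')²; dividing yields the same α.) With (π/L)² = 4*π^2/25 and c = -3/2, the largest admissible constant is α = ((π/L)² + c)/((π/L)² + 1).
Simplifying, α = (-75 + 8*π^2)/(2*(25 + 4*π^2)).


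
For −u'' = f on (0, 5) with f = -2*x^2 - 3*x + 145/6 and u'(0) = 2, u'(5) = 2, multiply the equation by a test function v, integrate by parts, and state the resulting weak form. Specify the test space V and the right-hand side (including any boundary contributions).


V = H^1(0, 5) (v unrestricted at boundary; u is determined up to an additive constant); weak form: ∫_0^5 u'v' dx = ∫_0^5 (-2*x^2 - 3*x + 145/6) v dx + 2·v(5) − 2·v(0) for all v ∈ V.

Multiply both sides by a test function v and integrate from 0 to 5:
  ∫_0^5 −u''(x) v(x) dx = ∫_0^5 f(x) v(x) dx.
Integrate the LHS by parts once:
  ∫_0^5 −u'' v dx = −[u'(x) v(x)]_0^5 + ∫_0^5 u'(x) v'(x) dx.
Thus ∫_0^5 u'(x) v'(x) dx = ∫_0^5 f(x) v(x) dx + [u'(x) v(x)]_0^5.
Choose V so that boundary terms are either known or forced to vanish.
u has inhomogeneous Neumann u'(0) = 2, u'(5) = 2. [u' v]_0^5 = (2)·v(5) − (2)·v(0) = 2·v(5) − 2·v(0). Take V = H^1(0, 5); boundary term becomes part of RHS.
Weak formulation: find u (satisfying any essential BC) such that ∫_0^5 u'(x) v'(x) dx = ∫_0^5 f v dx + 2·v(5) − 2·v(0) for all v ∈ V (Neumann data are natural BCs: they enter the RHS as boundary terms).
Substituting f(x) = -2*x^2 - 3*x + 145/6, the right-hand side is ∫_0^5 (-2*x^2 - 3*x + 145/6) v dx + 2·v(5) − 2·v(0).
Compatibility check (pure Neumann): taking v ≡ 1 ∈ V gives 0 = ∫_0^5 f dx + (2) − (2), i.e. ∫_0^5 f dx must equal u'(0) − u'(5) = 0. Indeed ∫_0^5 (-2*x^2 - 3*x + 145/6) dx = 0, so the data are compatible. The solution is then unique only up to an additive constant (fix it e.g. by requiring ∫_0^5 u dx = 0).


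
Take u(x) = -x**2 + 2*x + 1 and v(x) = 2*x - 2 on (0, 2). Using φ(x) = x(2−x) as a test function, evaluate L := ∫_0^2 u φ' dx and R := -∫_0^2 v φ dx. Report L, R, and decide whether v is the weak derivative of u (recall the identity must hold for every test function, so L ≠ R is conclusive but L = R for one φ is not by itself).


LHS = 0, RHS = 0. No, v is not the weak derivative of u.

u(x) = -x**2 + 2*x + 1, classical derivative u'(x) = 2 - 2*x.
φ(x) = x(2−x), so φ'(x) = 2 - 2*x.
Note φ(0) = φ(2) = 0, so the boundary term u·φ vanishes.
LHS = ∫_0^2 u(x) φ'(x) dx = ∫_0^2 (2*x^3 - 6*x^2 + 2*x + 2) dx. Term by term:
  ∫_0^2 2*x^3 dx = 8;  ∫_0^2 -6*x^2 dx = -16;  ∫_0^2 2*x dx = 4;
  ∫_0^2 2 dx = 4.
Sum: 8 − 16 + 4 + 4 = 0.
So LHS = 0.
∫_0^2 v(x) φ(x) dx = ∫_0^2 (-2*x^3 + 6*x^2 - 4*x) dx. Term by term:
  ∫_0^2 -2*x^3 dx = -8;  ∫_0^2 6*x^2 dx = 16;  ∫_0^2 -4*x dx = -8.
Sum: -8 + 16 − 8 = 0.
So RHS = -∫_0^2 v(x) φ(x) dx = 0.
LHS = RHS, so the identity holds for this particular φ. But this is necessary, not sufficient: a weak derivative must satisfy the identity for EVERY test function in C_c^∞(0, 2).
Here u is smooth, so its weak derivative equals its classical derivative u'(x) = 2 - 2*x. Since v(x) = 2*x - 2 ≠ u'(x), v is NOT the weak derivative of u — the agreement for this single φ is a coincidence (the difference v − u' happens to be L²-orthogonal to this φ).


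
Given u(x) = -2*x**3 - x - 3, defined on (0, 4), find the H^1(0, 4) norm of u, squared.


||u||_{H^1}^2 = 392440/21

The H^1 norm (squared) on an interval (0, L) is
  ||u||_{H^1}^2 = ∫_0^L u(x)^2 dx + ∫_0^L u'(x)^2 dx.
Compute u'(x) = -6*x**2 - 1.
Then u(x)^2 = 4*x**6 + 4*x**4 + 12*x**3 + x**2 + 6*x + 9 and u'(x)^2 = 36*x**4 + 12*x**2 + 1.
Integrate each monomial from 0 to 4 using ∫_0^4 c·x^n dx = c·4^(n+1)/(n+1):
  ∫_0^4 u(x)^2 dx = ∫_0^4 (4*x^6 + 4*x^4 + 12*x^3 + x^2 + 6*x + 9) dx. Term by term:
    ∫_0^4 4*x^6 dx = 65536/7;  ∫_0^4 4*x^4 dx = 4096/5;  ∫_0^4 12*x^3 dx = 768;
    ∫_0^4 x^2 dx = 64/3;  ∫_0^4 6*x dx = 48;  ∫_0^4 9 dx = 36.
  Sum: 65536/7 + 4096/5 + 768 + 64/3 + 48 + 36 = 1160756/105.
  ∫_0^4 u'(x)^2 dx = ∫_0^4 (36*x^4 + 12*x^2 + 1) dx. Term by term:
    ∫_0^4 36*x^4 dx = 36864/5;  ∫_0^4 12*x^2 dx = 256;  ∫_0^4 1 dx = 4.
  Sum: 36864/5 + 256 + 4 = 38164/5.
Adding: ||u||_{H^1}^2 = 1160756/105 + 38164/5 = 392440/21.


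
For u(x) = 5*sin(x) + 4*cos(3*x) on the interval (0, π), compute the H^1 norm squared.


||u||_{H^1(0,π)}^2 = 105*π

u'(x) = -12*sin(3*x) + 5*cos(x).
Expand u² and (u')² and integrate term by term on (0, π), using: for integers n ≥ 1, ∫_0^π sin²(nx) dx = ∫_0^π cos²(nx) dx = π/2; for n ≠ n', ∫_0^π sin(nx)sin(n'x) dx = ∫_0^π cos(nx)cos(n'x) dx = 0; and by product-to-sum, ∫_0^π sin(nx)cos(n'x) dx = ½∫_0^π [sin((n+n')x) + sin((n−n')x)] dx, which is 0 when n+n' is even and 2n/(n²−n'²) when n+n' is odd (it need not vanish on (0, π)).
  u² squared terms: (4)²·∫cos(3x)² dx = 16·π/2 = 8*π;  (5)²·∫sin(x)² dx = 25·π/2 = 25*π/2.
  u² cross terms: 2·(4)·(5)·∫cos(3x)·sin(x) dx = 40·(0) = 0.
  So ∫_0^π u² dx = 8*π + 25*π/2 + 0 = 41*π/2.
  (u')² squared terms: (-12)²·∫sin(3x)² dx = 144·π/2 = 72*π;  (5)²·∫cos(x)² dx = 25·π/2 = 25*π/2.
  (u')² cross terms: 2·(-12)·(5)·∫sin(3x)·cos(x) dx = -120·(0) = 0.
  So ∫_0^π (u')² dx = 72*π + 25*π/2 + 0 = 169*π/2.
||u||_{H^1}^2 = (41*π/2) + (169*π/2) = 105*π.


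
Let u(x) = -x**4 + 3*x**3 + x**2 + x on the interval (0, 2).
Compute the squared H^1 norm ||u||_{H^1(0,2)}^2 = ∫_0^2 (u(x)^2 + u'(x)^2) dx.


||u||_{H^1}^2 = 66862/315

The H^1 norm (squared) on an interval (0, L) is
  ||u||_{H^1}^2 = ∫_0^L u(x)^2 dx + ∫_0^L u'(x)^2 dx.
Compute u'(x) = -4*x**3 + 9*x**2 + 2*x + 1.
Then u(x)^2 = x**8 - 6*x**7 + 7*x**6 + 4*x**5 + 7*x**4 + 2*x**3 + x**2 and u'(x)^2 = 16*x**6 - 72*x**5 + 65*x**4 + 28*x**3 + 22*x**2 + 4*x + 1.
Integrate each monomial from 0 to 2 using ∫_0^2 c·x^n dx = c·2^(n+1)/(n+1):
  ∫_0^2 u(x)^2 dx = ∫_0^2 (x^8 - 6*x^7 + 7*x^6 + 4*x^5 + 7*x^4 + 2*x^3 + x^2) dx. Term by term:
    ∫_0^2 x^8 dx = 512/9;  ∫_0^2 -6*x^7 dx = -192;  ∫_0^2 7*x^6 dx = 128;
    ∫_0^2 4*x^5 dx = 128/3;  ∫_0^2 7*x^4 dx = 224/5;  ∫_0^2 2*x^3 dx = 8;
    ∫_0^2 x^2 dx = 8/3.
  Sum: 512/9 − 192 + 128 + 128/3 + 224/5 + 8 + 8/3 = 4096/45.
  ∫_0^2 u'(x)^2 dx = ∫_0^2 (16*x^6 - 72*x^5 + 65*x^4 + 28*x^3 + 22*x^2 + 4*x + 1) dx. Term by term:
    ∫_0^2 16*x^6 dx = 2048/7;  ∫_0^2 -72*x^5 dx = -768;  ∫_0^2 65*x^4 dx = 416;
    ∫_0^2 28*x^3 dx = 112;  ∫_0^2 22*x^2 dx = 176/3;  ∫_0^2 4*x dx = 8;
    ∫_0^2 1 dx = 2.
  Sum: 2048/7 − 768 + 416 + 112 + 176/3 + 8 + 2 = 2546/21.
Adding: ||u||_{H^1}^2 = 4096/45 + 2546/21 = 66862/315.


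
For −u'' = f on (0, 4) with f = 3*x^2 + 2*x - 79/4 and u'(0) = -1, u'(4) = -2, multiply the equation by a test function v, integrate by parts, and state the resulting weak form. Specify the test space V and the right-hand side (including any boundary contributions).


V = H^1(0, 4) (v unrestricted at boundary; u is determined up to an additive constant); weak form: ∫_0^4 u'v' dx = ∫_0^4 (3*x^2 + 2*x - 79/4) v dx − 2·v(4) + v(0) for all v ∈ V.

Multiply both sides by a test function v and integrate from 0 to 4:
  ∫_0^4 −u''(x) v(x) dx = ∫_0^4 f(x) v(x) dx.
Integrate the LHS by parts once:
  ∫_0^4 −u'' v dx = −[u'(x) v(x)]_0^4 + ∫_0^4 u'(x) v'(x) dx.
Thus ∫_0^4 u'(x) v'(x) dx = ∫_0^4 f(x) v(x) dx + [u'(x) v(x)]_0^4.
Choose V so that boundary terms are either known or forced to vanish.
u has inhomogeneous Neumann u'(0) = -1, u'(4) = -2. [u' v]_0^4 = (-2)·v(4) − (-1)·v(0) = − 2·v(4) + v(0). Take V = H^1(0, 4); boundary term becomes part of RHS.
Weak formulation: find u (satisfying any essential BC) such that ∫_0^4 u'(x) v'(x) dx = ∫_0^4 f v dx − 2·v(4) + v(0) for all v ∈ V (Neumann data are natural BCs: they enter the RHS as boundary terms).
Substituting f(x) = 3*x^2 + 2*x - 79/4, the right-hand side is ∫_0^4 (3*x^2 + 2*x - 79/4) v dx − 2·v(4) + v(0).
Compatibility check (pure Neumann): taking v ≡ 1 ∈ V gives 0 = ∫_0^4 f dx + (-2) − (-1), i.e. ∫_0^4 f dx must equal u'(0) − u'(4) = 1. Indeed ∫_0^4 (3*x^2 + 2*x - 79/4) dx = 1, so the data are compatible. The solution is then unique only up to an additive constant (fix it e.g. by requiring ∫_0^4 u dx = 0).


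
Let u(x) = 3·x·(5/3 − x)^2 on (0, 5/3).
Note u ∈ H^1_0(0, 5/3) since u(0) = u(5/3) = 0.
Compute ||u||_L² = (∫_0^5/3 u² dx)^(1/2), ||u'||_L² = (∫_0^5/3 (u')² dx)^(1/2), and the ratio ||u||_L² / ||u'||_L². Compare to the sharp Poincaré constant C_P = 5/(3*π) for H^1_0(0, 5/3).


||u||_L² / ||u'||_L² = 5*sqrt(14)/42 < C_P = 5/(3*π).

u(x) = 3·x·(5/3 − x)^2, so u'(x) = (x - 5/3)*(9*x - 5).
u(x) = 3·x·(5/3 − x)^2 vanishes at x = 0 and x = 5/3, so u ∈ H^1_0(0, 5/3). Differentiate via the product rule and integrate the resulting polynomials term by term.
  ∫_0^5/3 u² dx = ∫_0^5/3 (9*x^6 - 60*x^5 + 150*x^4 - 500*x^3/3 + 625*x^2/9) dx. Term by term:
    ∫_0^5/3 9*x^6 dx = 78125/1701;  ∫_0^5/3 -60*x^5 dx = -156250/729;  ∫_0^5/3 150*x^4 dx = 31250/81;
    ∫_0^5/3 -500*x^3/3 dx = -78125/243;  ∫_0^5/3 625*x^2/9 dx = 78125/729.
  Sum: 78125/1701 − 156250/729 + 31250/81 − 78125/243 + 78125/729 = 15625/5103.
  ∫_0^5/3 (u')² dx = ∫_0^5/3 (81*x^4 - 360*x^3 + 550*x^2 - 1000*x/3 + 625/9) dx. Term by term:
    ∫_0^5/3 81*x^4 dx = 625/3;  ∫_0^5/3 -360*x^3 dx = -6250/9;  ∫_0^5/3 550*x^2 dx = 68750/81;
    ∫_0^5/3 -1000*x/3 dx = -12500/27;  ∫_0^5/3 625/9 dx = 3125/27.
  Sum: 625/3 − 6250/9 + 68750/81 − 12500/27 + 3125/27 = 1250/81.
∫_0^5/3 u² dx = 15625/5103, so ||u||_L² = 125*sqrt(7)/189.
∫_0^5/3 (u')² dx = 1250/81, so ||u'||_L² = 25*sqrt(2)/9.
Ratio ||u||_L² / ||u'||_L² = 5*sqrt(14)/42.
Sharp Poincaré constant on H^1_0(0, 5/3) is C_P = L/π = 5/(3*π), achieved by sin(3*π/5·x).
A polynomial bump cannot attain the sharp Poincaré constant (only the first sine eigenfunction does), so the ratio is strictly less than C_P, consistent with ||u||_L² ≤ C_P ||u'||_L².


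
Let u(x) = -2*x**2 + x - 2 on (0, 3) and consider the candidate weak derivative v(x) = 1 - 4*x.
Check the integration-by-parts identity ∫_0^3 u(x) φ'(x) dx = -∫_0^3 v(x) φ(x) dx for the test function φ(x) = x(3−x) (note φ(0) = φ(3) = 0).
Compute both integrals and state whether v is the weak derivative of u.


LHS = 45/2, RHS = 45/2. Yes, v = u' weakly.

u(x) = -2*x**2 + x - 2, classical derivative u'(x) = 1 - 4*x.
φ(x) = x(3−x), so φ'(x) = 3 - 2*x.
Note φ(0) = φ(3) = 0, so the boundary term u·φ vanishes.
LHS = ∫_0^3 u(x) φ'(x) dx = ∫_0^3 (4*x^3 - 8*x^2 + 7*x - 6) dx. Term by term:
  ∫_0^3 4*x^3 dx = 81;  ∫_0^3 -8*x^2 dx = -72;  ∫_0^3 7*x dx = 63/2;
  ∫_0^3 -6 dx = -18.
Sum: 81 − 72 + 63/2 − 18 = 45/2.
So LHS = 45/2.
∫_0^3 v(x) φ(x) dx = ∫_0^3 (4*x^3 - 13*x^2 + 3*x) dx. Term by term:
  ∫_0^3 4*x^3 dx = 81;  ∫_0^3 -13*x^2 dx = -117;  ∫_0^3 3*x dx = 27/2.
Sum: 81 − 117 + 27/2 = -45/2.
So RHS = -∫_0^3 v(x) φ(x) dx = 45/2.
LHS = RHS, so the identity holds for this test φ.
Moreover u is smooth here and v(x) = u'(x) = 1 - 4*x pointwise, so the identity holds for every test function. Hence v is the weak derivative of u.


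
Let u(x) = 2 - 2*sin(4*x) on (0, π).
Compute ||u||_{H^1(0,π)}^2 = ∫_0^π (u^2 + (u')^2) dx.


||u||_{H^1(0,π)}^2 = 38*π

u'(x) = -8*cos(4*x).
Expand u² and (u')² and integrate term by term on (0, π), using: for integers n ≥ 1, ∫_0^π sin²(nx) dx = ∫_0^π cos²(nx) dx = π/2; for n ≠ n', ∫_0^π sin(nx)sin(n'x) dx = ∫_0^π cos(nx)cos(n'x) dx = 0; and by product-to-sum, ∫_0^π sin(nx)cos(n'x) dx = ½∫_0^π [sin((n+n')x) + sin((n−n')x)] dx, which is 0 when n+n' is even and 2n/(n²−n'²) when n+n' is odd (it need not vanish on (0, π)). For the constant mode: ∫_0^π 1 dx = π, ∫_0^π cos(nx) dx = 0, ∫_0^π sin(nx) dx = (1−(−1)^n)/n.
  u² squared terms: (2)²·∫1 dx = 4·π = 4*π;  (-2)²·∫sin(4x)² dx = 4·π/2 = 2*π.
  u² cross terms: 2·(2)·(-2)·∫1·sin(4x) dx = -8·(0) = 0.
  So ∫_0^π u² dx = 4*π + 2*π + 0 = 6*π.
  (u')² squared terms: (-8)²·∫cos(4x)² dx = 64·π/2 = 32*π.
  So ∫_0^π (u')² dx = 32*π.
||u||_{H^1}^2 = (6*π) + (32*π) = 38*π.


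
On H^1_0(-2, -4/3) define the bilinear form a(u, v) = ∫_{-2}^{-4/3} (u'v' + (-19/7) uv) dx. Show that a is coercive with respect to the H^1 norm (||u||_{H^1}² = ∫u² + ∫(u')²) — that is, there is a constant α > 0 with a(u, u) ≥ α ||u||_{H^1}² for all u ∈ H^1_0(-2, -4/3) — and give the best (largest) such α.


α = (-76 + 63*π^2)/(7*(4 + 9*π^2))

Coercivity of a(·,·) on H^1_0(-2, -4/3) means a(u, u) ≥ α ||u||_{H^1}² for every u ∈ H^1_0.
The interval has length L = 2/3, and Poincaré/coercivity depend only on L. Here a(u, u) = ∫(u')² + (-19/7)·∫u².
Here c = -19/7 < 0 with |c| < (π/L)² = 9*π^2/4, so coercivity still holds. The condition a(u,u) ≥ α||u||_{H^1}² reads (1−α)∫(u')² ≥ (α−c)∫u². Any admissible α is ≤ 1 (rapidly oscillating u have ∫u²/∫(u')² → 0), and α = 1 would force 0 ≥ (1−c)∫u², impossible since c < 1; so 1−α > 0. By the sharp Poincaré inequality on H^1_0 of an interval of length L, ∫(u')² ≥ (π/L)²∫u² with equality for the first sine mode sin(π(x−x₀)/L) (x₀ the left endpoint), so the inequality holds for all u iff (1−α)(π/L)² ≥ α − c, i.e. α ≤ ((π/L)² + c)/((π/L)² + 1) = (1 + c(L/π)²)/(1 + (L/π)²). (Direct route, valid since c ≤ 0: Poincaré gives c∫u² ≥ c(L/π)²∫(u')², so a(u,u) ≥ (1 + c(L/π)²)∫(u')², while ||u||_{H^1}² ≤ (1 + (L/π)²)∫(u')²; dividing yields the same α.) With (π/L)² = 9*π^2/4 and c = -19/7, the largest admissible constant is α = ((π/L)² + c)/((π/L)² + 1).
Simplifying, α = (-76 + 63*π^2)/(7*(4 + 9*π^2)).


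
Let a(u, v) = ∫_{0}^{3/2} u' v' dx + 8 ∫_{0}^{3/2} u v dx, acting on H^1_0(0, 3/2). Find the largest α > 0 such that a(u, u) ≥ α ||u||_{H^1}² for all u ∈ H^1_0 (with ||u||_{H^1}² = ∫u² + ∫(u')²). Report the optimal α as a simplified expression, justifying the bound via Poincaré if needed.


α = 1

Coercivity of a(·,·) on H^1_0(0, 3/2) means a(u, u) ≥ α ||u||_{H^1}² for every u ∈ H^1_0.
The interval has length L = 3/2, and Poincaré/coercivity depend only on L. Here a(u, u) = ∫(u')² + (8)·∫u².
Here c = 8 ≥ 1, so a(u,u) = ∫(u')² + c∫u² ≥ ∫(u')² + ∫u² = ||u||_{H^1}², i.e. α = 1 works. No larger α is possible: a(u,u) ≥ α||u||_{H^1}² means (1−α)∫(u')² ≥ (α−c)∫u², and for the modes u_n = sin(nπ(x−x₀)/L) (x₀ the left endpoint) one has ∫u_n²/∫(u_n')² = (L/(nπ))² → 0, so a(u_n,u_n)/||u_n||_{H^1}² → 1. Hence the optimal constant is α = 1.
Therefore α = 1.


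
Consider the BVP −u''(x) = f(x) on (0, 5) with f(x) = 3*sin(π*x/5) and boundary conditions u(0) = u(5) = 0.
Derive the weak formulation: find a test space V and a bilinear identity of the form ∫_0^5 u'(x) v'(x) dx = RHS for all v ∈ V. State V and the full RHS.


V = H^1_0(0, 5) (so v(0) = v(5) = 0); weak form: ∫_0^5 u'v' dx = ∫_0^5 (3*sin(π*x/5)) v dx for all v ∈ V.

Multiply both sides by a test function v and integrate from 0 to 5:
  ∫_0^5 −u''(x) v(x) dx = ∫_0^5 f(x) v(x) dx.
Integrate the LHS by parts once:
  ∫_0^5 −u'' v dx = −[u'(x) v(x)]_0^5 + ∫_0^5 u'(x) v'(x) dx.
Thus ∫_0^5 u'(x) v'(x) dx = ∫_0^5 f(x) v(x) dx + [u'(x) v(x)]_0^5.
Choose V so that boundary terms are either known or forced to vanish.
u is Dirichlet: u(0) = u(5) = 0. Let V = H^1_0(0, 5); then v(0) = v(5) = 0, and [u' v]_0^5 = 0.
Weak formulation: find u (satisfying any essential BC) such that ∫_0^5 u'(x) v'(x) dx = ∫_0^5 f v dx for all v ∈ V.
Substituting f(x) = 3*sin(π*x/5), the right-hand side is ∫_0^5 (3*sin(π*x/5)) v dx.
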